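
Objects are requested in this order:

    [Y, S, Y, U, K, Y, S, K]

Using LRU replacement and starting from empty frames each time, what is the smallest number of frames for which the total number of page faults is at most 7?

f=1: 8 faults
f=2: 7 faults
f=3: 5 faults
f=4: 4 faults
Smallest f with faults ≤ 7 is 2.

2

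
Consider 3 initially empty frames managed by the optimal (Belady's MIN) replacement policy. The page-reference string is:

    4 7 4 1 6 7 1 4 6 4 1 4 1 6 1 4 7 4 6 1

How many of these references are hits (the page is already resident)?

13

4: fault, frames (4)
7: fault, frames (4 7)
4: hit
1: fault, frames (4 7 1)
6: fault, evict 4, frames (7 1 6)
7: hit
1: hit
4: fault, evict 7, frames (1 6 4)
6: hit
4: hit
1: hit
4: hit
1: hit
6: hit
1: hit
4: hit
7: fault, evict 1, frames (6 4 7)
4: hit
6: hit
1: fault, evict 7, frames (6 4 1)
Hits: 13.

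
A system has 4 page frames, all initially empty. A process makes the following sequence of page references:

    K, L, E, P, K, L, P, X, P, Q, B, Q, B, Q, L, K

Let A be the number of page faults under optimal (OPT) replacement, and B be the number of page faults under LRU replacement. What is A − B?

Under OPT: F F F F . . . F . F F . . . . . → 7 faults.
Under LRU: F F F F . . . F . F F . . . F F → 9 faults.
A − B = 7 − 9 = -2.

-2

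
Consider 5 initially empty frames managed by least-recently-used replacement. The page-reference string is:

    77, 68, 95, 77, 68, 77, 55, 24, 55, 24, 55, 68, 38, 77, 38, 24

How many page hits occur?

10

77 -> miss, frames (77)
68 -> miss, frames (77 68)
95 -> miss, frames (77 68 95)
77 -> hit
68 -> hit
77 -> hit
55 -> miss, frames (95 68 77 55)
24 -> miss, frames (95 68 77 55 24)
55 -> hit
24 -> hit
55 -> hit
68 -> hit
38 -> miss, evict 95, frames (77 24 55 68 38)
77 -> hit
38 -> hit
24 -> hit
Hits: 10.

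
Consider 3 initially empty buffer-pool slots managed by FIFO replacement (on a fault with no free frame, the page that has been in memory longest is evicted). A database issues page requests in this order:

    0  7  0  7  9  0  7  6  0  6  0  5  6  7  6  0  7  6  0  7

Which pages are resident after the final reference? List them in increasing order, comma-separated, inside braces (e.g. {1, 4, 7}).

{0, 6, 7}

0: fault, frames (0)
7: fault, frames (0 7)
0: hit
7: hit
9: fault, frames (0 7 9)
0: hit
7: hit
6: fault, evict 0, frames (7 9 6)
0: fault, evict 7, frames (9 6 0)
6: hit
0: hit
5: fault, evict 9, frames (6 0 5)
6: hit
7: fault, evict 6, frames (0 5 7)
6: fault, evict 0, frames (5 7 6)
0: fault, evict 5, frames (7 6 0)
7: hit
6: hit
0: hit
7: hit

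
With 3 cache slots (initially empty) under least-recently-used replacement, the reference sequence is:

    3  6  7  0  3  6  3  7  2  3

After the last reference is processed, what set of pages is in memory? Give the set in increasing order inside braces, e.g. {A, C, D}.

3: miss, frames [3]
6: miss, frames [3, 6]
7: miss, frames [3, 6, 7]
0: miss, evict 3, frames [6, 7, 0]
3: miss, evict 6, frames [7, 0, 3]
6: miss, evict 7, frames [0, 3, 6]
3: hit
7: miss, evict 0, frames [6, 3, 7]
2: miss, evict 6, frames [3, 7, 2]
3: hit

{2, 3, 7}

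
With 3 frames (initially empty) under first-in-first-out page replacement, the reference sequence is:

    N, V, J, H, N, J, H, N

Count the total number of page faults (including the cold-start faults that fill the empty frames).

N -> fault, frames [N]
V -> fault, frames [N, V]
J -> fault, frames [N, V, J]
H -> fault, evict N, frames [V, J, H]
N -> fault, evict V, frames [J, H, N]
J -> hit
H -> hit
N -> hit
Page faults: 5.

5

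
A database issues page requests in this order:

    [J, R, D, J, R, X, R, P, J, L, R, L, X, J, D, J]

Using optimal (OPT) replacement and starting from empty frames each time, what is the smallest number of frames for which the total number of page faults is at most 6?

5

f=1: 16 faults
f=2: 11 faults
f=3: 8 faults
f=4: 7 faults
f=5: 6 faults
f=6: 6 faults
Smallest f with faults ≤ 6 is 5.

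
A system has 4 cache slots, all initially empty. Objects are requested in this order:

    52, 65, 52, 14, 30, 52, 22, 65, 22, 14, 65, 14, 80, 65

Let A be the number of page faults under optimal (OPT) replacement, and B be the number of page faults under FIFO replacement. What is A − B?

-1

Under OPT: F F . F F . F . . . . . F . → 6 faults.
Under FIFO: F F . F F . F . . . . . F F → 7 faults.
A − B = 6 − 7 = -1.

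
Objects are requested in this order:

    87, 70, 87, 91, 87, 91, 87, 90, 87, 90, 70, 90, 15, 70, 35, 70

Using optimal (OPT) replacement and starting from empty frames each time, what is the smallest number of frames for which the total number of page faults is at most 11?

f=1: 16 faults
f=2: 7 faults
f=3: 6 faults
f=4: 6 faults
f=5: 6 faults
f=6: 6 faults
Smallest f with faults ≤ 11 is 2.

2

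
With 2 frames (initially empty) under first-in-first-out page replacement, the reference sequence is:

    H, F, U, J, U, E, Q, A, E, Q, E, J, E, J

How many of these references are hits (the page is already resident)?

3

H → miss, frames {H}
F → miss, frames {H,F}
U → miss, evict H, frames {F,U}
J → miss, evict F, frames {U,J}
U → hit
E → miss, evict U, frames {J,E}
Q → miss, evict J, frames {E,Q}
A → miss, evict E, frames {Q,A}
E → miss, evict Q, frames {A,E}
Q → miss, evict A, frames {E,Q}
E → hit
J → miss, evict E, frames {Q,J}
E → miss, evict Q, frames {J,E}
J → hit
Hits: 3.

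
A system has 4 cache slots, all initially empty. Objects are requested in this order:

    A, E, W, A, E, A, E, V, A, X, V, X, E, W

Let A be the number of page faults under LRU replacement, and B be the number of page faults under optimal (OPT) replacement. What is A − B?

Under LRU: F F F . . . . F . F . . . F → 6 faults.
Under OPT: F F F . . . . F . F . . . . → 5 faults.
A − B = 6 − 5 = 1.

1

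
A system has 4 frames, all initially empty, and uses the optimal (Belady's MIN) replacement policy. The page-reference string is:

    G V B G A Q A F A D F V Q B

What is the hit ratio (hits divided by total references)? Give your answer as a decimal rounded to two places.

G → miss, frames [G]
V → miss, frames [G, V]
B → miss, frames [G, V, B]
G → hit
A → miss, frames [G, V, B, A]
Q → miss, evict G, frames [V, B, A, Q]
A → hit
F → miss, evict B, frames [V, A, Q, F]
A → hit
D → miss, evict A, frames [V, Q, F, D]
F → hit
V → hit
Q → hit
B → miss, evict D, frames [V, Q, F, B]
Hits: 6 of 14 references → 6/14 = 0.4286.

0.43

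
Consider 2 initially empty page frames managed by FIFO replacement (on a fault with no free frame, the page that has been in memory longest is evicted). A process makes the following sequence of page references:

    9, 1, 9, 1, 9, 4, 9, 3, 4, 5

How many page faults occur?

7

9 -> miss, frames [9]
1 -> miss, frames [9, 1]
9 -> hit
1 -> hit
9 -> hit
4 -> miss, evict 9, frames [1, 4]
9 -> miss, evict 1, frames [4, 9]
3 -> miss, evict 4, frames [9, 3]
4 -> miss, evict 9, frames [3, 4]
5 -> miss, evict 3, frames [4, 5]
Page faults: 7.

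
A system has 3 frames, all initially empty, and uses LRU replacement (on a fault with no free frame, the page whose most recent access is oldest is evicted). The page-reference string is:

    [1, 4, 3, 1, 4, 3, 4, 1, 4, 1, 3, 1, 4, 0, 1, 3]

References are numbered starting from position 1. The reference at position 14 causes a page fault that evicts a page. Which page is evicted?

3

pos 1: 1 -> fault, frames {1}
pos 2: 4 -> fault, frames {1,4}
pos 3: 3 -> fault, frames {1,4,3}
pos 4: 1 -> hit
pos 5: 4 -> hit
pos 6: 3 -> hit
pos 7: 4 -> hit
pos 8: 1 -> hit
pos 9: 4 -> hit
pos 10: 1 -> hit
pos 11: 3 -> hit
pos 12: 1 -> hit
pos 13: 4 -> hit
pos 14: 0 -> fault, evict 3, frames {1,4,0}
At position 14, page 3 is evicted.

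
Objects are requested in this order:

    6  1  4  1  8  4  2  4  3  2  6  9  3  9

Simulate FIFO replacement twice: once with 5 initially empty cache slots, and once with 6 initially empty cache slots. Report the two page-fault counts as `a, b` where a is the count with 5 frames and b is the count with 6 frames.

5 frames: F F F . F . F . F . F F . . → 8 faults.
6 frames: F F F . F . F . F . . F . . → 7 faults.
7 < 8: adding a frame reduced faults, as is typical.

8, 7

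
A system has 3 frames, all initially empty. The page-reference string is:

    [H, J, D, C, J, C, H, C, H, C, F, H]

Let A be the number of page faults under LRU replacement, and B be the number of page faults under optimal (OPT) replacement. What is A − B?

Under LRU: F F F F . . F . . . F . → 6 faults.
Under OPT: F F F F . . . . . . F . → 5 faults.
A − B = 6 − 5 = 1.

1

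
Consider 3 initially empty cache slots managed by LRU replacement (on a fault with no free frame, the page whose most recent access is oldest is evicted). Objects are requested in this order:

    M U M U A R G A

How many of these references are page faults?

5

M → fault, frames (M)
U → fault, frames (M U)
M → hit
U → hit
A → fault, frames (M U A)
R → fault, evict M, frames (U A R)
G → fault, evict U, frames (A R G)
A → hit
Page faults: 5.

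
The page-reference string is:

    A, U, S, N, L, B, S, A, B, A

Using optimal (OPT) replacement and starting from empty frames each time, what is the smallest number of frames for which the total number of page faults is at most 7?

2

f=1: 10 faults
f=2: 7 faults
f=3: 6 faults
f=4: 6 faults
f=5: 6 faults
f=6: 6 faults
Smallest f with faults ≤ 7 is 2.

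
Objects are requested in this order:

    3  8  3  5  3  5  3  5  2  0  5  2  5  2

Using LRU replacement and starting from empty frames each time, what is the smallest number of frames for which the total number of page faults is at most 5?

f=1: 14 faults
f=2: 7 faults
f=3: 5 faults
f=4: 5 faults
f=5: 5 faults
Smallest f with faults ≤ 5 is 3.

3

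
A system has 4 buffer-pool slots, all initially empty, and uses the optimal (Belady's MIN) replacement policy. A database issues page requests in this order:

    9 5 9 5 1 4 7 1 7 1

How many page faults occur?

9: fault, frames [9]
5: fault, frames [9, 5]
9: hit
5: hit
1: fault, frames [9, 5, 1]
4: fault, frames [9, 5, 1, 4]
7: fault, evict 4, frames [9, 5, 1, 7]
1: hit
7: hit
1: hit
Page faults: 5.

5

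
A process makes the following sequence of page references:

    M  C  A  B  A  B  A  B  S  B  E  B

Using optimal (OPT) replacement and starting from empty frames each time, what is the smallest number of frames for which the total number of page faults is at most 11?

f=1: 12 faults
f=2: 6 faults
f=3: 6 faults
f=4: 6 faults
f=5: 6 faults
f=6: 6 faults
Smallest f with faults ≤ 11 is 2.

2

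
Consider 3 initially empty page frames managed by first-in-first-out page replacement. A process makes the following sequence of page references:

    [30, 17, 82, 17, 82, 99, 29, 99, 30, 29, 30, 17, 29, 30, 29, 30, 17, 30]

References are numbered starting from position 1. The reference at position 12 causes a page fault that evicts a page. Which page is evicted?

pos 1: 30 -> miss, frames (30)
pos 2: 17 -> miss, frames (30 17)
pos 3: 82 -> miss, frames (30 17 82)
pos 4: 17 -> hit
pos 5: 82 -> hit
pos 6: 99 -> miss, evict 30, frames (17 82 99)
pos 7: 29 -> miss, evict 17, frames (82 99 29)
pos 8: 99 -> hit
pos 9: 30 -> miss, evict 82, frames (99 29 30)
pos 10: 29 -> hit
pos 11: 30 -> hit
pos 12: 17 -> miss, evict 99, frames (29 30 17)
At position 12, page 99 is evicted.

99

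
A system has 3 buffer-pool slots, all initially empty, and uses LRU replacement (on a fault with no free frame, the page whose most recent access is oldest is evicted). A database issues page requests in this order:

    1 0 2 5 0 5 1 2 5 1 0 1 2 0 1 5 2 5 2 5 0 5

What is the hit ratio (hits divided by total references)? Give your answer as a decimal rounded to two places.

1 -> fault, frames [1]
0 -> fault, frames [1, 0]
2 -> fault, frames [1, 0, 2]
5 -> fault, evict 1, frames [0, 2, 5]
0 -> hit
5 -> hit
1 -> fault, evict 2, frames [0, 5, 1]
2 -> fault, evict 0, frames [5, 1, 2]
5 -> hit
1 -> hit
0 -> fault, evict 2, frames [5, 1, 0]
1 -> hit
2 -> fault, evict 5, frames [0, 1, 2]
0 -> hit
1 -> hit
5 -> fault, evict 2, frames [0, 1, 5]
2 -> fault, evict 0, frames [1, 5, 2]
5 -> hit
2 -> hit
5 -> hit
0 -> fault, evict 1, frames [2, 5, 0]
5 -> hit
Hits: 11 of 22 references → 11/22 = 0.5000.

0.50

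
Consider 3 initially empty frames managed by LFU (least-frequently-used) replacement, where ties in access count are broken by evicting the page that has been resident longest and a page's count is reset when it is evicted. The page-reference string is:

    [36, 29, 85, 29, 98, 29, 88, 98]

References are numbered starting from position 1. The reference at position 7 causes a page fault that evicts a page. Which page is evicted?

pos 1: 36 -> miss, frames (36)
pos 2: 29 -> miss, frames (36 29)
pos 3: 85 -> miss, frames (36 29 85)
pos 4: 29 -> hit
pos 5: 98 -> miss, evict 36, frames (29 85 98)
pos 6: 29 -> hit
pos 7: 88 -> miss, evict 85, frames (29 98 88)
At position 7, page 85 is evicted.

85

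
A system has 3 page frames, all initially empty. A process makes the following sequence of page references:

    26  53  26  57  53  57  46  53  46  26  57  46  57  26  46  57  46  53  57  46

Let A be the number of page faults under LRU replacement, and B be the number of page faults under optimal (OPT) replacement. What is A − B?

Under LRU: F F . F . . F . . F F . . . . . . F . . → 7 faults.
Under OPT: F F . F . . F . . . F . . . . . . F . . → 6 faults.
A − B = 7 − 6 = 1.

1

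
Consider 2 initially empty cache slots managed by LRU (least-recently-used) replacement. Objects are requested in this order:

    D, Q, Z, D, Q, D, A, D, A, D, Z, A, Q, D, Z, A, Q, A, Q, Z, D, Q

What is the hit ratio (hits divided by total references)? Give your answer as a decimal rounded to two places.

0.27

D → fault, frames (D)
Q → fault, frames (D Q)
Z → fault, evict D, frames (Q Z)
D → fault, evict Q, frames (Z D)
Q → fault, evict Z, frames (D Q)
D → hit
A → fault, evict Q, frames (D A)
D → hit
A → hit
D → hit
Z → fault, evict A, frames (D Z)
A → fault, evict D, frames (Z A)
Q → fault, evict Z, frames (A Q)
D → fault, evict A, frames (Q D)
Z → fault, evict Q, frames (D Z)
A → fault, evict D, frames (Z A)
Q → fault, evict Z, frames (A Q)
A → hit
Q → hit
Z → fault, evict A, frames (Q Z)
D → fault, evict Q, frames (Z D)
Q → fault, evict Z, frames (D Q)
Hits: 6 of 22 references → 6/22 = 0.2727.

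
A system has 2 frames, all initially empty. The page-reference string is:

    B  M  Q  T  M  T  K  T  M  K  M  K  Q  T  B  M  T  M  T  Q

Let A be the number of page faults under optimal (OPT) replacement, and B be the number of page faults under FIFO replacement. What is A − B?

-4

Under OPT: F F F F . . F . F . . . F F F . F . . F → 11 faults.
Under FIFO: F F F F F . F F F F . . F F F F F . . F → 15 faults.
A − B = 11 − 15 = -4.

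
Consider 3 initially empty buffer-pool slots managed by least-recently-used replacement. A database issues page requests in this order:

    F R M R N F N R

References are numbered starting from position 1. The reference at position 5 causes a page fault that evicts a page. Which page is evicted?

pos 1: F → miss, frames [F]
pos 2: R → miss, frames [F, R]
pos 3: M → miss, frames [F, R, M]
pos 4: R → hit
pos 5: N → miss, evict F, frames [M, R, N]
At position 5, page F is evicted.

F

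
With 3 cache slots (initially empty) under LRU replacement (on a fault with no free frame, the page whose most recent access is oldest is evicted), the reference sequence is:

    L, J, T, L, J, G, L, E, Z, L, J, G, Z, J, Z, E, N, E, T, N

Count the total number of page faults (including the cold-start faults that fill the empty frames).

12

L: miss, frames (L)
J: miss, frames (L J)
T: miss, frames (L J T)
L: hit
J: hit
G: miss, evict T, frames (L J G)
L: hit
E: miss, evict J, frames (G L E)
Z: miss, evict G, frames (L E Z)
L: hit
J: miss, evict E, frames (Z L J)
G: miss, evict Z, frames (L J G)
Z: miss, evict L, frames (J G Z)
J: hit
Z: hit
E: miss, evict G, frames (J Z E)
N: miss, evict J, frames (Z E N)
E: hit
T: miss, evict Z, frames (N E T)
N: hit
Page faults: 12.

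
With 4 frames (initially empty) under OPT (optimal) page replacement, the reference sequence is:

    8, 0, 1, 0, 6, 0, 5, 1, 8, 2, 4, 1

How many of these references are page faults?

7

8 → fault, frames (8)
0 → fault, frames (8 0)
1 → fault, frames (8 0 1)
0 → hit
6 → fault, frames (8 0 1 6)
0 → hit
5 → fault, evict 6, frames (8 0 1 5)
1 → hit
8 → hit
2 → fault, evict 5, frames (8 0 1 2)
4 → fault, evict 2, frames (8 0 1 4)
1 → hit
Page faults: 7.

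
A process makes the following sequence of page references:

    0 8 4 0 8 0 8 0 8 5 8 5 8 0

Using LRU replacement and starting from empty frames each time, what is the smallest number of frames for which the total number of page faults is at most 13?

f=1: 14 faults
f=2: 7 faults
f=3: 4 faults
f=4: 4 faults
Smallest f with faults ≤ 13 is 2.

2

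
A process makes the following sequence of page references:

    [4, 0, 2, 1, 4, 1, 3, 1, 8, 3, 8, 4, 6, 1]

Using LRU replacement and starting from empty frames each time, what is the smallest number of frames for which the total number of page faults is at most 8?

4

f=1: 14 faults
f=2: 11 faults
f=3: 10 faults
f=4: 8 faults
f=5: 7 faults
f=6: 7 faults
f=7: 7 faults
Smallest f with faults ≤ 8 is 4.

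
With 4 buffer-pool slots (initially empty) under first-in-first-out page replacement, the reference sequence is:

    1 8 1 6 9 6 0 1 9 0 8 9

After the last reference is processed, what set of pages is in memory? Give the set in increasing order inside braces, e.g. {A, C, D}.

1 -> fault, frames (1)
8 -> fault, frames (1 8)
1 -> hit
6 -> fault, frames (1 8 6)
9 -> fault, frames (1 8 6 9)
6 -> hit
0 -> fault, evict 1, frames (8 6 9 0)
1 -> fault, evict 8, frames (6 9 0 1)
9 -> hit
0 -> hit
8 -> fault, evict 6, frames (9 0 1 8)
9 -> hit

{0, 1, 8, 9}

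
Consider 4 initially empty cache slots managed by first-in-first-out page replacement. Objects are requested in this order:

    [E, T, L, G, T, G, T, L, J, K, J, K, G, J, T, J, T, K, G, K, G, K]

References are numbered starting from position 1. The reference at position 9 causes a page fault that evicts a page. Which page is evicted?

E

pos 1: E: miss, frames {E}
pos 2: T: miss, frames {E,T}
pos 3: L: miss, frames {E,T,L}
pos 4: G: miss, frames {E,T,L,G}
pos 5: T: hit
pos 6: G: hit
pos 7: T: hit
pos 8: L: hit
pos 9: J: miss, evict E, frames {T,L,G,J}
At position 9, page E is evicted.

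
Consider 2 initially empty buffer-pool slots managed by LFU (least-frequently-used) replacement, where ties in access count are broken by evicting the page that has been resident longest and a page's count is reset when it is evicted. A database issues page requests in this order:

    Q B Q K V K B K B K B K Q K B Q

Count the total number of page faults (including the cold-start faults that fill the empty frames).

12

Q -> miss, frames [Q]
B -> miss, frames [Q, B]
Q -> hit
K -> miss, evict B, frames [Q, K]
V -> miss, evict K, frames [Q, V]
K -> miss, evict V, frames [Q, K]
B -> miss, evict K, frames [Q, B]
K -> miss, evict B, frames [Q, K]
B -> miss, evict K, frames [Q, B]
K -> miss, evict B, frames [Q, K]
B -> miss, evict K, frames [Q, B]
K -> miss, evict B, frames [Q, K]
Q -> hit
K -> hit
B -> miss, evict K, frames [Q, B]
Q -> hit
Page faults: 12.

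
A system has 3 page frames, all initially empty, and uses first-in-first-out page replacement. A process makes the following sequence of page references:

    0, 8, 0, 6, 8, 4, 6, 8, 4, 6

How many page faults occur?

0: miss, frames [0]
8: miss, frames [0, 8]
0: hit
6: miss, frames [0, 8, 6]
8: hit
4: miss, evict 0, frames [8, 6, 4]
6: hit
8: hit
4: hit
6: hit
Page faults: 4.

4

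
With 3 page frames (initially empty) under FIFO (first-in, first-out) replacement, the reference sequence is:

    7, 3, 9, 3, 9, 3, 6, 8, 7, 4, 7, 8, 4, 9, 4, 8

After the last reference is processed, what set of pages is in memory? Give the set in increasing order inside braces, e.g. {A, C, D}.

{4, 8, 9}

7 → fault, frames {7}
3 → fault, frames {7,3}
9 → fault, frames {7,3,9}
3 → hit
9 → hit
3 → hit
6 → fault, evict 7, frames {3,9,6}
8 → fault, evict 3, frames {9,6,8}
7 → fault, evict 9, frames {6,8,7}
4 → fault, evict 6, frames {8,7,4}
7 → hit
8 → hit
4 → hit
9 → fault, evict 8, frames {7,4,9}
4 → hit
8 → fault, evict 7, frames {4,9,8}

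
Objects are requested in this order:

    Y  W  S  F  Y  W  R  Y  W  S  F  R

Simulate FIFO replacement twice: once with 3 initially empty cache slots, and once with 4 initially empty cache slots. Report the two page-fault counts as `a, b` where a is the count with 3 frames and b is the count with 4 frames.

3 frames: F F F F F F F . . F F . → 9 faults.
4 frames: F F F F . . F F F F F F → 10 faults.
10 > 9: adding a frame increased faults — Belady's anomaly.

9, 10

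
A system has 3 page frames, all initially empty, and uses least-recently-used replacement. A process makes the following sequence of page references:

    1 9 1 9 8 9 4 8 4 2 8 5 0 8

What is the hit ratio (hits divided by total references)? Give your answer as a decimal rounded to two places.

0.50

1 -> fault, frames [1]
9 -> fault, frames [1, 9]
1 -> hit
9 -> hit
8 -> fault, frames [1, 9, 8]
9 -> hit
4 -> fault, evict 1, frames [8, 9, 4]
8 -> hit
4 -> hit
2 -> fault, evict 9, frames [8, 4, 2]
8 -> hit
5 -> fault, evict 4, frames [2, 8, 5]
0 -> fault, evict 2, frames [8, 5, 0]
8 -> hit
Hits: 7 of 14 references → 7/14 = 0.5000.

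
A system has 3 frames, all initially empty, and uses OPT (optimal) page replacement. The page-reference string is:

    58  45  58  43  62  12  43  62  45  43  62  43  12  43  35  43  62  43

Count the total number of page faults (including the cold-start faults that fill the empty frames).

58: fault, frames [58]
45: fault, frames [58, 45]
58: hit
43: fault, frames [58, 45, 43]
62: fault, evict 58, frames [45, 43, 62]
12: fault, evict 45, frames [43, 62, 12]
43: hit
62: hit
45: fault, evict 12, frames [43, 62, 45]
43: hit
62: hit
43: hit
12: fault, evict 45, frames [43, 62, 12]
43: hit
35: fault, evict 12, frames [43, 62, 35]
43: hit
62: hit
43: hit
Page faults: 8.

8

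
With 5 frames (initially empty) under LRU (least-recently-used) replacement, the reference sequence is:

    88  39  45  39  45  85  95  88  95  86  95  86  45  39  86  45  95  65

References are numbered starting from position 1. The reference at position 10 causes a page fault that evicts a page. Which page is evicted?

39

pos 1: 88 -> fault, frames {88}
pos 2: 39 -> fault, frames {88,39}
pos 3: 45 -> fault, frames {88,39,45}
pos 4: 39 -> hit
pos 5: 45 -> hit
pos 6: 85 -> fault, frames {88,39,45,85}
pos 7: 95 -> fault, frames {88,39,45,85,95}
pos 8: 88 -> hit
pos 9: 95 -> hit
pos 10: 86 -> fault, evict 39, frames {45,85,88,95,86}
At position 10, page 39 is evicted.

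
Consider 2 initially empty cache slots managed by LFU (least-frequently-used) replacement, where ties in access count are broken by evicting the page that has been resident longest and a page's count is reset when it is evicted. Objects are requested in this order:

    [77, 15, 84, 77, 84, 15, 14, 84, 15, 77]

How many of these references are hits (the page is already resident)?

77 -> fault, frames (77)
15 -> fault, frames (77 15)
84 -> fault, evict 77, frames (15 84)
77 -> fault, evict 15, frames (84 77)
84 -> hit
15 -> fault, evict 77, frames (84 15)
14 -> fault, evict 15, frames (84 14)
84 -> hit
15 -> fault, evict 14, frames (84 15)
77 -> fault, evict 15, frames (84 77)
Hits: 2.

2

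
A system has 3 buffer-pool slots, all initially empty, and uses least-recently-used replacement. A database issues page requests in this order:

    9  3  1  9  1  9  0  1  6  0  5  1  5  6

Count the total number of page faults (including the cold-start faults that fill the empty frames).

9: fault, frames (9)
3: fault, frames (9 3)
1: fault, frames (9 3 1)
9: hit
1: hit
9: hit
0: fault, evict 3, frames (1 9 0)
1: hit
6: fault, evict 9, frames (0 1 6)
0: hit
5: fault, evict 1, frames (6 0 5)
1: fault, evict 6, frames (0 5 1)
5: hit
6: fault, evict 0, frames (1 5 6)
Page faults: 8.

8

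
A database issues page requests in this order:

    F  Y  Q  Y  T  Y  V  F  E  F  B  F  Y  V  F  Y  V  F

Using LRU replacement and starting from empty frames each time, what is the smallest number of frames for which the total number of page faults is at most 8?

5

f=1: 18 faults
f=2: 14 faults
f=3: 10 faults
f=4: 10 faults
f=5: 7 faults
f=6: 7 faults
f=7: 7 faults
Smallest f with faults ≤ 8 is 5.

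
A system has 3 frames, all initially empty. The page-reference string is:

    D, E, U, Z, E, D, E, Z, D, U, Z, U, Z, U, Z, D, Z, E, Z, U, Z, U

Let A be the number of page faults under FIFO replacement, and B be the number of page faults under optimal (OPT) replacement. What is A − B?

Under FIFO: F F F F . F F . . F F . . . . F . F . F F . → 12 faults.
Under OPT: F F F F . . . . . F . . . . . . . F . . . . → 6 faults.
A − B = 12 − 6 = 6.

6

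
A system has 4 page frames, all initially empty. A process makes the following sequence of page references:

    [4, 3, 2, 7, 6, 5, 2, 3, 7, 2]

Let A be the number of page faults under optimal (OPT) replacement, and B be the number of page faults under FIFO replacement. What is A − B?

Under OPT: F F F F F F . . . . → 6 faults.
Under FIFO: F F F F F F . F . F → 8 faults.
A − B = 6 − 8 = -2.

-2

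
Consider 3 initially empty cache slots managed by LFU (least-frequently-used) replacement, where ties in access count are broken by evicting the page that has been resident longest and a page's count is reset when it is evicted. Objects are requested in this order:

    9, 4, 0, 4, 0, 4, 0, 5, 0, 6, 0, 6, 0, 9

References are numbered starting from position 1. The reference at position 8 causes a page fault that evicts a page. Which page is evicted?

9

pos 1: 9 -> fault, frames (9)
pos 2: 4 -> fault, frames (9 4)
pos 3: 0 -> fault, frames (9 4 0)
pos 4: 4 -> hit
pos 5: 0 -> hit
pos 6: 4 -> hit
pos 7: 0 -> hit
pos 8: 5 -> fault, evict 9, frames (4 0 5)
At position 8, page 9 is evicted.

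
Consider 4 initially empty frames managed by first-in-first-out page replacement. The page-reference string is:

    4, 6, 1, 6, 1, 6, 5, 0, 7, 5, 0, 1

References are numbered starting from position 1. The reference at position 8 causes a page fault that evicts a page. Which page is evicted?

4

pos 1: 4: miss, frames {4}
pos 2: 6: miss, frames {4,6}
pos 3: 1: miss, frames {4,6,1}
pos 4: 6: hit
pos 5: 1: hit
pos 6: 6: hit
pos 7: 5: miss, frames {4,6,1,5}
pos 8: 0: miss, evict 4, frames {6,1,5,0}
At position 8, page 4 is evicted.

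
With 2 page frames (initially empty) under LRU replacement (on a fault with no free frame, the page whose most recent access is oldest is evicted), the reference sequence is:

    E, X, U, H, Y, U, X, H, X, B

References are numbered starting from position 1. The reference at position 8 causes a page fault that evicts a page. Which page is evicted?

pos 1: E → fault, frames [E]
pos 2: X → fault, frames [E, X]
pos 3: U → fault, evict E, frames [X, U]
pos 4: H → fault, evict X, frames [U, H]
pos 5: Y → fault, evict U, frames [H, Y]
pos 6: U → fault, evict H, frames [Y, U]
pos 7: X → fault, evict Y, frames [U, X]
pos 8: H → fault, evict U, frames [X, H]
At position 8, page U is evicted.

U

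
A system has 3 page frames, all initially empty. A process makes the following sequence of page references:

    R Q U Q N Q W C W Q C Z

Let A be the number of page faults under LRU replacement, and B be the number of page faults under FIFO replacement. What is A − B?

Under LRU: F F F . F . F F . . . F → 7 faults.
Under FIFO: F F F . F . F F . F . F → 8 faults.
A − B = 7 − 8 = -1.

-1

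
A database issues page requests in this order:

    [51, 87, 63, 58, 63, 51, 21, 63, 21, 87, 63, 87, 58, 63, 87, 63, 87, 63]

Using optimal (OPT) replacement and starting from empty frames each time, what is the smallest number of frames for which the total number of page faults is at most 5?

f=1: 18 faults
f=2: 9 faults
f=3: 6 faults
f=4: 5 faults
f=5: 5 faults
Smallest f with faults ≤ 5 is 4.

4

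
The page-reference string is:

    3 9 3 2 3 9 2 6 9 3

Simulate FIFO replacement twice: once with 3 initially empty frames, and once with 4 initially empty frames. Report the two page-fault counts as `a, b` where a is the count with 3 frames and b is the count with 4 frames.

5, 4

3 frames: F F . F . . . F . F → 5 faults.
4 frames: F F . F . . . F . . → 4 faults.
4 < 5: adding a frame reduced faults, as is typical.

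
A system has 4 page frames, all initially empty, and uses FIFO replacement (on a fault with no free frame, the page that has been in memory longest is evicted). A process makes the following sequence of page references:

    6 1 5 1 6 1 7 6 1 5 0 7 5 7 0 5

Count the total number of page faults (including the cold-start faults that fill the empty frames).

5

6: fault, frames (6)
1: fault, frames (6 1)
5: fault, frames (6 1 5)
1: hit
6: hit
1: hit
7: fault, frames (6 1 5 7)
6: hit
1: hit
5: hit
0: fault, evict 6, frames (1 5 7 0)
7: hit
5: hit
7: hit
0: hit
5: hit
Page faults: 5.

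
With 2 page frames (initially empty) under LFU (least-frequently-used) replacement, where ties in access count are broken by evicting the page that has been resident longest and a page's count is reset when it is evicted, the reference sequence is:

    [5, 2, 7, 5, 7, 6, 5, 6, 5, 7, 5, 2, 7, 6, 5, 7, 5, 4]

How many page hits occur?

6

5 -> miss, frames (5)
2 -> miss, frames (5 2)
7 -> miss, evict 5, frames (2 7)
5 -> miss, evict 2, frames (7 5)
7 -> hit
6 -> miss, evict 5, frames (7 6)
5 -> miss, evict 6, frames (7 5)
6 -> miss, evict 5, frames (7 6)
5 -> miss, evict 6, frames (7 5)
7 -> hit
5 -> hit
2 -> miss, evict 5, frames (7 2)
7 -> hit
6 -> miss, evict 2, frames (7 6)
5 -> miss, evict 6, frames (7 5)
7 -> hit
5 -> hit
4 -> miss, evict 5, frames (7 4)
Hits: 6.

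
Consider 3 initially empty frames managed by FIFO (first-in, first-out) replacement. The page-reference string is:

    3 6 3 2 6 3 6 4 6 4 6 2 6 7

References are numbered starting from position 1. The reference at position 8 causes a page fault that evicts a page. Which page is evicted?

3

pos 1: 3 → fault, frames [3]
pos 2: 6 → fault, frames [3, 6]
pos 3: 3 → hit
pos 4: 2 → fault, frames [3, 6, 2]
pos 5: 6 → hit
pos 6: 3 → hit
pos 7: 6 → hit
pos 8: 4 → fault, evict 3, frames [6, 2, 4]
At position 8, page 3 is evicted.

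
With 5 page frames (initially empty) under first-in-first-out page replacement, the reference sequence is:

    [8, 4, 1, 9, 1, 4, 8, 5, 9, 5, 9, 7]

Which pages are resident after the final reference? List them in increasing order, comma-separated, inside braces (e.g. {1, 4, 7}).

8 -> miss, frames (8)
4 -> miss, frames (8 4)
1 -> miss, frames (8 4 1)
9 -> miss, frames (8 4 1 9)
1 -> hit
4 -> hit
8 -> hit
5 -> miss, frames (8 4 1 9 5)
9 -> hit
5 -> hit
9 -> hit
7 -> miss, evict 8, frames (4 1 9 5 7)

{1, 4, 5, 7, 9}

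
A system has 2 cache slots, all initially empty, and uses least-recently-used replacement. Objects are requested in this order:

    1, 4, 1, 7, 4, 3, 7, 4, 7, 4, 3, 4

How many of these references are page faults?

8

1 → miss, frames [1]
4 → miss, frames [1, 4]
1 → hit
7 → miss, evict 4, frames [1, 7]
4 → miss, evict 1, frames [7, 4]
3 → miss, evict 7, frames [4, 3]
7 → miss, evict 4, frames [3, 7]
4 → miss, evict 3, frames [7, 4]
7 → hit
4 → hit
3 → miss, evict 7, frames [4, 3]
4 → hit
Page faults: 8.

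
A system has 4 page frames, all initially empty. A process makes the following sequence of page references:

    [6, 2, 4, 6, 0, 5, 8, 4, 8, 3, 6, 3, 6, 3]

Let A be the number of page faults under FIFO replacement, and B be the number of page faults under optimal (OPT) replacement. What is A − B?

Under FIFO: F F F . F F F . . F F . . . → 8 faults.
Under OPT: F F F . F F F . . F . . . . → 7 faults.
A − B = 8 − 7 = 1.

1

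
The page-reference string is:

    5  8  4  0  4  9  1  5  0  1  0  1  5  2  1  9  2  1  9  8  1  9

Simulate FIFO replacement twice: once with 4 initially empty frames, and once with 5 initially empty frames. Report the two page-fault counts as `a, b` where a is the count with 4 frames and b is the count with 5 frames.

10, 9

4 frames: F F F F . F F F . . . . . F . . . . . F . F → 10 faults.
5 frames: F F F F . F F F . . . . . F . . . . . F . . → 9 faults.
9 < 10: adding a frame reduced faults, as is typical.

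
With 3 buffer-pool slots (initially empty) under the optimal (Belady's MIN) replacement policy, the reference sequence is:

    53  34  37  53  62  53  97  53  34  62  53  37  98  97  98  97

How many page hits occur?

8

53 -> miss, frames [53]
34 -> miss, frames [53, 34]
37 -> miss, frames [53, 34, 37]
53 -> hit
62 -> miss, evict 37, frames [53, 34, 62]
53 -> hit
97 -> miss, evict 62, frames [53, 34, 97]
53 -> hit
34 -> hit
62 -> miss, evict 34, frames [53, 97, 62]
53 -> hit
37 -> miss, evict 62, frames [53, 97, 37]
98 -> miss, evict 37, frames [53, 97, 98]
97 -> hit
98 -> hit
97 -> hit
Hits: 8.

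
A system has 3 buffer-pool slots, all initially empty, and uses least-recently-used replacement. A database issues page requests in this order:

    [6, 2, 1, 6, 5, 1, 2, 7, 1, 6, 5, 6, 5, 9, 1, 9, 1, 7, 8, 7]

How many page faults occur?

6 → miss, frames (6)
2 → miss, frames (6 2)
1 → miss, frames (6 2 1)
6 → hit
5 → miss, evict 2, frames (1 6 5)
1 → hit
2 → miss, evict 6, frames (5 1 2)
7 → miss, evict 5, frames (1 2 7)
1 → hit
6 → miss, evict 2, frames (7 1 6)
5 → miss, evict 7, frames (1 6 5)
6 → hit
5 → hit
9 → miss, evict 1, frames (6 5 9)
1 → miss, evict 6, frames (5 9 1)
9 → hit
1 → hit
7 → miss, evict 5, frames (9 1 7)
8 → miss, evict 9, frames (1 7 8)
7 → hit
Page faults: 12.

12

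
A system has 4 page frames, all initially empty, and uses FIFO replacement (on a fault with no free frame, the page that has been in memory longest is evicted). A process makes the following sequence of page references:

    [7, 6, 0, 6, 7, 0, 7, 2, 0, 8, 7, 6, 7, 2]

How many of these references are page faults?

7

7: miss, frames {7}
6: miss, frames {7,6}
0: miss, frames {7,6,0}
6: hit
7: hit
0: hit
7: hit
2: miss, frames {7,6,0,2}
0: hit
8: miss, evict 7, frames {6,0,2,8}
7: miss, evict 6, frames {0,2,8,7}
6: miss, evict 0, frames {2,8,7,6}
7: hit
2: hit
Page faults: 7.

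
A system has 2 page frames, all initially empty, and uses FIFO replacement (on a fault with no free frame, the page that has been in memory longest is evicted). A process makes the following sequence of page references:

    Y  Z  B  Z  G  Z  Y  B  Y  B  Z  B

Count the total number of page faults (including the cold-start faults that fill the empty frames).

8

Y: miss, frames {Y}
Z: miss, frames {Y,Z}
B: miss, evict Y, frames {Z,B}
Z: hit
G: miss, evict Z, frames {B,G}
Z: miss, evict B, frames {G,Z}
Y: miss, evict G, frames {Z,Y}
B: miss, evict Z, frames {Y,B}
Y: hit
B: hit
Z: miss, evict Y, frames {B,Z}
B: hit
Page faults: 8.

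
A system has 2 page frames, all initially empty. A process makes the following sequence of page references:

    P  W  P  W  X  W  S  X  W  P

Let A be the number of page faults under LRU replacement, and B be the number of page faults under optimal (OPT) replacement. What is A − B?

Under LRU: F F . . F . F F F F → 7 faults.
Under OPT: F F . . F . F . F F → 6 faults.
A − B = 7 − 6 = 1.

1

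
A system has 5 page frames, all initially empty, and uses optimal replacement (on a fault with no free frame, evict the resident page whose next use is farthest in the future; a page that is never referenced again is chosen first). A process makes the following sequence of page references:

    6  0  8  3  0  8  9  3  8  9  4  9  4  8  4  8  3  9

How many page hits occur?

12

6: miss, frames {6}
0: miss, frames {6,0}
8: miss, frames {6,0,8}
3: miss, frames {6,0,8,3}
0: hit
8: hit
9: miss, frames {6,0,8,3,9}
3: hit
8: hit
9: hit
4: miss, evict 0, frames {6,8,3,9,4}
9: hit
4: hit
8: hit
4: hit
8: hit
3: hit
9: hit
Hits: 12.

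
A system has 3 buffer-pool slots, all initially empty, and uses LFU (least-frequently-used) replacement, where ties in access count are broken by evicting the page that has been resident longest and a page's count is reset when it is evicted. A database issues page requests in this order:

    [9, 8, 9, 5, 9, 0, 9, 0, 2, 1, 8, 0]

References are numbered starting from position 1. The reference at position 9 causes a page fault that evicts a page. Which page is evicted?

5

pos 1: 9 -> fault, frames [9]
pos 2: 8 -> fault, frames [9, 8]
pos 3: 9 -> hit
pos 4: 5 -> fault, frames [9, 8, 5]
pos 5: 9 -> hit
pos 6: 0 -> fault, evict 8, frames [9, 5, 0]
pos 7: 9 -> hit
pos 8: 0 -> hit
pos 9: 2 -> fault, evict 5, frames [9, 0, 2]
At position 9, page 5 is evicted.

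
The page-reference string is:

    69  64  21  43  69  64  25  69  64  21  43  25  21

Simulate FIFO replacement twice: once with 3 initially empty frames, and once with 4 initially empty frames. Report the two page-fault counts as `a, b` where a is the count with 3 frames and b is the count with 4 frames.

3 frames: F F F F F F F . . F F . . → 9 faults.
4 frames: F F F F . . F F F F F F . → 10 faults.
10 > 9: adding a frame increased faults — Belady's anomaly.

9, 10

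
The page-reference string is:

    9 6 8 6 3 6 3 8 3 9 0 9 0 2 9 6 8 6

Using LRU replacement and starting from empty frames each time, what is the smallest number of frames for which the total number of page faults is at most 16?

2

f=1: 18 faults
f=2: 11 faults
f=3: 9 faults
f=4: 8 faults
f=5: 8 faults
f=6: 6 faults
Smallest f with faults ≤ 16 is 2.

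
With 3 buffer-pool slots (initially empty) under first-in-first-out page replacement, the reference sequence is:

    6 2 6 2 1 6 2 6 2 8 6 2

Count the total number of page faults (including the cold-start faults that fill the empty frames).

6 -> fault, frames {6}
2 -> fault, frames {6,2}
6 -> hit
2 -> hit
1 -> fault, frames {6,2,1}
6 -> hit
2 -> hit
6 -> hit
2 -> hit
8 -> fault, evict 6, frames {2,1,8}
6 -> fault, evict 2, frames {1,8,6}
2 -> fault, evict 1, frames {8,6,2}
Page faults: 6.

6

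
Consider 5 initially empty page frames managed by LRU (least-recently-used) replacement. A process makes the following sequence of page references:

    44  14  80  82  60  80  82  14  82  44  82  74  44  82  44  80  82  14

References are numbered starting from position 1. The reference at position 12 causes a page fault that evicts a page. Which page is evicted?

60

pos 1: 44 -> fault, frames (44)
pos 2: 14 -> fault, frames (44 14)
pos 3: 80 -> fault, frames (44 14 80)
pos 4: 82 -> fault, frames (44 14 80 82)
pos 5: 60 -> fault, frames (44 14 80 82 60)
pos 6: 80 -> hit
pos 7: 82 -> hit
pos 8: 14 -> hit
pos 9: 82 -> hit
pos 10: 44 -> hit
pos 11: 82 -> hit
pos 12: 74 -> fault, evict 60, frames (80 14 44 82 74)
At position 12, page 60 is evicted.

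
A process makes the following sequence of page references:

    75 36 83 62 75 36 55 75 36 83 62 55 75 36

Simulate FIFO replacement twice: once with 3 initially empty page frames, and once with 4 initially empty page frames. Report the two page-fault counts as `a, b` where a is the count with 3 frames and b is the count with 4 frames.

3 frames: F F F F F F F . . F F . F F → 11 faults.
4 frames: F F F F . . F F F F F F F F → 12 faults.
12 > 11: adding a frame increased faults — Belady's anomaly.

11, 12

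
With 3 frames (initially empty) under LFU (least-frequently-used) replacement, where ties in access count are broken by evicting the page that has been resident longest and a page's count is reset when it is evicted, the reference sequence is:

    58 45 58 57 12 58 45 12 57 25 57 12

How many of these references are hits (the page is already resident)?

4

58 → fault, frames [58]
45 → fault, frames [58, 45]
58 → hit
57 → fault, frames [58, 45, 57]
12 → fault, evict 45, frames [58, 57, 12]
58 → hit
45 → fault, evict 57, frames [58, 12, 45]
12 → hit
57 → fault, evict 45, frames [58, 12, 57]
25 → fault, evict 57, frames [58, 12, 25]
57 → fault, evict 25, frames [58, 12, 57]
12 → hit
Hits: 4.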